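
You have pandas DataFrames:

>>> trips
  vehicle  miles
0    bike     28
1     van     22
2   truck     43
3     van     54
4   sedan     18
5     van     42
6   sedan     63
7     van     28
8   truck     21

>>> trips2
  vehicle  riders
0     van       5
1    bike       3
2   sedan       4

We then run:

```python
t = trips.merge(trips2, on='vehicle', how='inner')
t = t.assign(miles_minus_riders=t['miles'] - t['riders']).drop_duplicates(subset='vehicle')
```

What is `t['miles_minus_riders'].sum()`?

56

merge on 'vehicle' (how='inner') → 7 rows:
  vehicle  miles  riders
0    bike     28       3
1     van     22       5
2     van     54       5
3   sedan     18       4
4     van     42       5
5   sedan     63       4
6     van     28       5
add column miles_minus_riders = t['miles'] - t['riders']:
  vehicle  miles  riders  miles_minus_riders
0    bike     28       3                  25
1     van     22       5                  17
2     van     54       5                  49
3   sedan     18       4                  14
4     van     42       5                  37
5   sedan     63       4                  59
6     van     28       5                  23
drop duplicate vehicle (keep=first):
  vehicle  miles  riders  miles_minus_riders
0    bike     28       3                  25
1     van     22       5                  17
3   sedan     18       4                  14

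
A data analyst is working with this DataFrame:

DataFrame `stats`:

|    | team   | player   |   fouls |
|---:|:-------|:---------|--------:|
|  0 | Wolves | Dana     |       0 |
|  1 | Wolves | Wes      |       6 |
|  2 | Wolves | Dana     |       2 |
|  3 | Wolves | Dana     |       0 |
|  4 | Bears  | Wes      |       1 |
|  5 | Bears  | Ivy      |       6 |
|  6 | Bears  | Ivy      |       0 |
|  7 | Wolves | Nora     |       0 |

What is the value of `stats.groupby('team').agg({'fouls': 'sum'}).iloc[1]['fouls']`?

group by team, sum of fouls:
        fouls
team         
Bears       7
Wolves      8
The value at position 1, column 'fouls' is 8.

8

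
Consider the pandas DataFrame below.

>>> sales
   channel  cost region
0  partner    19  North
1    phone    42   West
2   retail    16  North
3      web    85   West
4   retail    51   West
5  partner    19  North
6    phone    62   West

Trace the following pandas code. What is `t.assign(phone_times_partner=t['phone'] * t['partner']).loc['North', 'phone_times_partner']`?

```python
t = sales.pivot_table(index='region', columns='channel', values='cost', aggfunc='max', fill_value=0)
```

0

pivot: rows=region, cols=channel, max(cost):
channel  partner  phone  retail  web
region                              
North         19      0      16    0
West           0     62      51   85
add column phone_times_partner = t['phone'] * t['partner']:
channel  partner  phone  retail  web  phone_times_partner
region                                                   
North         19      0      16    0                    0
West           0     62      51   85                    0
The value at row 'North', column 'phone_times_partner' is 0.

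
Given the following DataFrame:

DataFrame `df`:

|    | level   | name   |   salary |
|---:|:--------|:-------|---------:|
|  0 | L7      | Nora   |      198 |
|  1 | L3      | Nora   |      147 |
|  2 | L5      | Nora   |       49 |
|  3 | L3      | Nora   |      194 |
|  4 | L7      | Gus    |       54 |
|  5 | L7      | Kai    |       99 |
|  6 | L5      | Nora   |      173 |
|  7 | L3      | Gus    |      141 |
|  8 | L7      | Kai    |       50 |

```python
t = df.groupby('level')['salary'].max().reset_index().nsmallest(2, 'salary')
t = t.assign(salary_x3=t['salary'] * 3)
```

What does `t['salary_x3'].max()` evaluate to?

group by level, max of salary:
level
L3    194
L5    173
L7    198
Name: salary, dtype: int64
reset_index():
  level  salary
0    L3     194
1    L5     173
2    L7     198
take 2 rows with smallest salary:
  level  salary
1    L5     173
0    L3     194
add column salary_x3 = t['salary'] * 3:
  level  salary  salary_x3
1    L5     173        519
0    L3     194        582
max of column 'salary_x3' → 582

582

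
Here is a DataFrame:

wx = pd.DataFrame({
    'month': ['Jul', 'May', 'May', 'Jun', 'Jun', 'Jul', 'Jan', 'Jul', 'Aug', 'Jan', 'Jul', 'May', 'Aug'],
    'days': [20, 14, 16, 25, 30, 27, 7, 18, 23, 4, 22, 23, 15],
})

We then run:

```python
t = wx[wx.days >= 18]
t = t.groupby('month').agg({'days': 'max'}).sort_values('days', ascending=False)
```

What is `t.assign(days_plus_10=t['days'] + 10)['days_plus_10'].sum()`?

143

filter rows where days >= 18:
   month  days
0    Jul    20
3    Jun    25
4    Jun    30
5    Jul    27
7    Jul    18
8    Aug    23
10   Jul    22
11   May    23
group by month, max of days:
       days
month      
Aug      23
Jul      27
Jun      30
May      23
sort by days descending:
       days
month      
Jun      30
Jul      27
Aug      23
May      23
add column days_plus_10 = t['days'] + 10:
       days  days_plus_10
month                    
Jun      30            40
Jul      27            37
Aug      23            33
May      23            33
Finally, sum of column 'days_plus_10' = 143.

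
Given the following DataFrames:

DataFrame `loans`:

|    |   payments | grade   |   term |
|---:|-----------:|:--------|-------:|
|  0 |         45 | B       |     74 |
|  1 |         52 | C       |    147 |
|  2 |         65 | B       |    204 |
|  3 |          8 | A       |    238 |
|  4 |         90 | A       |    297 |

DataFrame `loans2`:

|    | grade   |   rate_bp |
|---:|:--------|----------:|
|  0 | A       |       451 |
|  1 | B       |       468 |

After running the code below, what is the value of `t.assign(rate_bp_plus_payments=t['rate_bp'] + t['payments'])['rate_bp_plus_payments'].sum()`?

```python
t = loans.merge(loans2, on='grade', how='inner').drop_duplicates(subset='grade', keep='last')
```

1074

merge on 'grade' (how='inner') → 4 rows:
   payments grade  term  rate_bp
0        45     B    74      468
1        65     B   204      468
2         8     A   238      451
3        90     A   297      451
drop duplicate grade (keep=last):
   payments grade  term  rate_bp
1        65     B   204      468
3        90     A   297      451
add column rate_bp_plus_payments = t['rate_bp'] + t['payments']:
   payments grade  term  rate_bp  rate_bp_plus_payments
1        65     B   204      468                    533
3        90     A   297      451                    541
So sum() = 1074.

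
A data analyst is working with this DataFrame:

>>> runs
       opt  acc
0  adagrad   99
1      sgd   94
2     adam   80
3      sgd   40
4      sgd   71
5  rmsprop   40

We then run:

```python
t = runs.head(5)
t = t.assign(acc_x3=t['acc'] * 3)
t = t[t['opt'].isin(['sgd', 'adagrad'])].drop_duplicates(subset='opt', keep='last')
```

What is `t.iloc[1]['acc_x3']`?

213

take first 5 rows:
       opt  acc
0  adagrad   99
1      sgd   94
2     adam   80
3      sgd   40
4      sgd   71
add column acc_x3 = t['acc'] * 3:
       opt  acc  acc_x3
0  adagrad   99     297
1      sgd   94     282
2     adam   80     240
3      sgd   40     120
4      sgd   71     213
filter rows where opt in ['sgd', 'adagrad']:
       opt  acc  acc_x3
0  adagrad   99     297
1      sgd   94     282
3      sgd   40     120
4      sgd   71     213
drop duplicate opt (keep=last):
       opt  acc  acc_x3
0  adagrad   99     297
4      sgd   71     213
value at position 1, column 'acc_x3' → 213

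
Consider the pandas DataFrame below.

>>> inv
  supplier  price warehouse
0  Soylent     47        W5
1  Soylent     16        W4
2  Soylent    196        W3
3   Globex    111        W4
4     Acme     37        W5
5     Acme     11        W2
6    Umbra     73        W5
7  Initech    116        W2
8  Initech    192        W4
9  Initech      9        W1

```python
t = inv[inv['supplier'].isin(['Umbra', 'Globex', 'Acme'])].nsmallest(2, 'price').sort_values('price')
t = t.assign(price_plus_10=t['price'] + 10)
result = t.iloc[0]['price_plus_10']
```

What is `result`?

21

filter rows where supplier in ['Umbra', 'Globex', 'Acme']:
  supplier  price warehouse
3   Globex    111        W4
4     Acme     37        W5
5     Acme     11        W2
6    Umbra     73        W5
take 2 rows with smallest price:
  supplier  price warehouse
5     Acme     11        W2
4     Acme     37        W5
sort by price:
  supplier  price warehouse
5     Acme     11        W2
4     Acme     37        W5
add column price_plus_10 = t['price'] + 10:
  supplier  price warehouse  price_plus_10
5     Acme     11        W2             21
4     Acme     37        W5             47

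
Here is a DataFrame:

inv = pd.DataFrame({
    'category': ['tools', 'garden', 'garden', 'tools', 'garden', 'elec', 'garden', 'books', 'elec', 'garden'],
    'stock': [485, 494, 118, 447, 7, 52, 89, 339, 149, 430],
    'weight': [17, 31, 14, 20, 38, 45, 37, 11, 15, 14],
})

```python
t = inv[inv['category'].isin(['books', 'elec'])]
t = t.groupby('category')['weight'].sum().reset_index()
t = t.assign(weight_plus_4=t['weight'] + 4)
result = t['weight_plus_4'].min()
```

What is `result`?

filter rows where category in ['books', 'elec']:
  category  stock  weight
5     elec     52      45
7    books    339      11
8     elec    149      15
group by category, sum of weight:
category
books    11
elec     60
Name: weight, dtype: int64
reset_index():
  category  weight
0    books      11
1     elec      60
add column weight_plus_4 = t['weight'] + 4:
  category  weight  weight_plus_4
0    books      11             15
1     elec      60             64
The min of column 'weight_plus_4' is 15.

15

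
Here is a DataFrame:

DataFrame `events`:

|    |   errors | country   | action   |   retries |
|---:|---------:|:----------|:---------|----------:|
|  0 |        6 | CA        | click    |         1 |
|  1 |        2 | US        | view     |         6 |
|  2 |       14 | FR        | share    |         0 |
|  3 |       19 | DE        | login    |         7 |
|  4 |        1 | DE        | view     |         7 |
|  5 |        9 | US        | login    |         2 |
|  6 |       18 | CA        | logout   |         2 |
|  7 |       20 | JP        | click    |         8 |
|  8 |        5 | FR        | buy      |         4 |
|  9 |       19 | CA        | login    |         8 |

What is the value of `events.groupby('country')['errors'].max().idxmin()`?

group by country, max of errors:
country
CA    19
DE    19
FR    14
JP    20
US     9
Name: errors, dtype: int64

US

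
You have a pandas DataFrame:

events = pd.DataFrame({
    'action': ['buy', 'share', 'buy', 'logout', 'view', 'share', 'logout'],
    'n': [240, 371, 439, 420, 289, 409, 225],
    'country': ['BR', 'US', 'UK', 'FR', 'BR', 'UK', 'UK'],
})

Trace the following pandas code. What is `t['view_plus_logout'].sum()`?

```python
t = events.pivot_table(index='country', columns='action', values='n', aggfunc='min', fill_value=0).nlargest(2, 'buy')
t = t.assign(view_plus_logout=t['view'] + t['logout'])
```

pivot: rows=country, cols=action, min(n):
action   buy  logout  share  view
country                          
BR       240       0      0   289
FR         0     420      0     0
UK       439     225    409     0
US         0       0    371     0
take 2 rows with largest buy:
action   buy  logout  share  view
country                          
UK       439     225    409     0
BR       240       0      0   289
add column view_plus_logout = t['view'] + t['logout']:
action   buy  logout  share  view  view_plus_logout
country                                            
UK       439     225    409     0               225
BR       240       0      0   289               289
So sum() = 514.

514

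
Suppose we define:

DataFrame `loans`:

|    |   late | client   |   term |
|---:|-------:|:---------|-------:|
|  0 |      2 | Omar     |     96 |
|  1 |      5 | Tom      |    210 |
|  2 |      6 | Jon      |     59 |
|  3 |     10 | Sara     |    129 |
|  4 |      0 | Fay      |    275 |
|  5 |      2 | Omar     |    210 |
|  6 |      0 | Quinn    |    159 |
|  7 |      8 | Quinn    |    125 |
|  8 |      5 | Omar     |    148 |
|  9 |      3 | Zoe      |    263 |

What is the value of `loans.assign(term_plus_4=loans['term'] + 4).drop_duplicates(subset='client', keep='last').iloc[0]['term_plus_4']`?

214

add column term_plus_4 = loans['term'] + 4:
   late client  term  term_plus_4
0     2   Omar    96          100
1     5    Tom   210          214
2     6    Jon    59           63
3    10   Sara   129          133
4     0    Fay   275          279
5     2   Omar   210          214
6     0  Quinn   159          163
7     8  Quinn   125          129
8     5   Omar   148          152
9     3    Zoe   263          267
drop duplicate client (keep=last):
   late client  term  term_plus_4
1     5    Tom   210          214
2     6    Jon    59           63
3    10   Sara   129          133
4     0    Fay   275          279
7     8  Quinn   125          129
8     5   Omar   148          152
9     3    Zoe   263          267
So iloc[0]['term_plus_4'] = 214.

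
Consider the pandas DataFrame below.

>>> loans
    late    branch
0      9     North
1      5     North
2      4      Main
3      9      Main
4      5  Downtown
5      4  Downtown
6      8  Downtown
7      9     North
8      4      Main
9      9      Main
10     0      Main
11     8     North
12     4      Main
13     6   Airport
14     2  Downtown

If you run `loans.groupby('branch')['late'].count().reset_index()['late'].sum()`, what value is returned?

group by branch, count of late:
branch
Airport     1
Downtown    4
Main        6
North       4
Name: late, dtype: int64
reset_index():
     branch  late
0   Airport     1
1  Downtown     4
2      Main     6
3     North     4
Reading off the sum of column 'late', we get 15.

15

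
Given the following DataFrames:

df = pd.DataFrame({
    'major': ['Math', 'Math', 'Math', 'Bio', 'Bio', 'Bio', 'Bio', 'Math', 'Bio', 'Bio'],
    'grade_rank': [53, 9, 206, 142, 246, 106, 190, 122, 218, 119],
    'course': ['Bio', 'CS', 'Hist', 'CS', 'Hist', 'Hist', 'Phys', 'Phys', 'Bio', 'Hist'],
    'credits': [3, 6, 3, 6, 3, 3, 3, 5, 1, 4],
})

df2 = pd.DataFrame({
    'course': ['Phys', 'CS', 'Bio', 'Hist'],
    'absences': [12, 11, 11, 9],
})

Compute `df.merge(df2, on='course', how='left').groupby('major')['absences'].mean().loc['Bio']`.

merge on 'course' (how='left') → 10 rows:
  major  grade_rank course  credits  absences
0  Math          53    Bio        3        11
1  Math           9     CS        6        11
2  Math         206   Hist        3         9
3   Bio         142     CS        6        11
4   Bio         246   Hist        3         9
5   Bio         106   Hist        3         9
6   Bio         190   Phys        3        12
7  Math         122   Phys        5        12
8   Bio         218    Bio        1        11
9   Bio         119   Hist        4         9
group by major, mean of absences:
major
Bio     10.166667
Math    10.750000
Name: absences, dtype: float64
Finally, value at index 'Bio' = 10.1666666667.

10.1666666667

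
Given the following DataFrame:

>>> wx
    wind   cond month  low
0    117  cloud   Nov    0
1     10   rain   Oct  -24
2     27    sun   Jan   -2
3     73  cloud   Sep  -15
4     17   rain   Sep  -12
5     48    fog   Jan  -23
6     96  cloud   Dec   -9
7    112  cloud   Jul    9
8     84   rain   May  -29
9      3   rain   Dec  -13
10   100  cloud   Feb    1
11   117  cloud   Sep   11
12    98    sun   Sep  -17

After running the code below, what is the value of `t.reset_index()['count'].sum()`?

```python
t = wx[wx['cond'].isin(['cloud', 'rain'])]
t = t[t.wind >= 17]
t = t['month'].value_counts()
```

8

filter rows where cond in ['cloud', 'rain']:
    wind   cond month  low
0    117  cloud   Nov    0
1     10   rain   Oct  -24
3     73  cloud   Sep  -15
4     17   rain   Sep  -12
6     96  cloud   Dec   -9
7    112  cloud   Jul    9
8     84   rain   May  -29
9      3   rain   Dec  -13
10   100  cloud   Feb    1
11   117  cloud   Sep   11
filter rows where wind >= 17:
    wind   cond month  low
0    117  cloud   Nov    0
3     73  cloud   Sep  -15
4     17   rain   Sep  -12
6     96  cloud   Dec   -9
7    112  cloud   Jul    9
8     84   rain   May  -29
10   100  cloud   Feb    1
11   117  cloud   Sep   11
value_counts of month:
month
Sep    3
Nov    1
Dec    1
Jul    1
May    1
Feb    1
Name: count, dtype: int64
reset_index():
  month  count
0   Sep      3
1   Nov      1
2   Dec      1
3   Jul      1
4   May      1
5   Feb      1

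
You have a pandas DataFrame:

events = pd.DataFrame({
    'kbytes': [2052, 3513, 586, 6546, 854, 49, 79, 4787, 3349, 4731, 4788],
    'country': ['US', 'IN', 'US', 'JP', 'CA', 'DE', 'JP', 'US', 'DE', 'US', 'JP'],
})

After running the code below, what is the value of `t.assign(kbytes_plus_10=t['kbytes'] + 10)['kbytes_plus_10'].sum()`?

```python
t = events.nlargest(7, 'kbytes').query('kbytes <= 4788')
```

take 7 rows with largest kbytes:
    kbytes country
3     6546      JP
10    4788      JP
7     4787      US
9     4731      US
1     3513      IN
8     3349      DE
0     2052      US
filter rows where kbytes <= 4788:
    kbytes country
10    4788      JP
7     4787      US
9     4731      US
1     3513      IN
8     3349      DE
0     2052      US
add column kbytes_plus_10 = t['kbytes'] + 10:
    kbytes country  kbytes_plus_10
10    4788      JP            4798
7     4787      US            4797
9     4731      US            4741
1     3513      IN            3523
8     3349      DE            3359
0     2052      US            2062
The sum of column 'kbytes_plus_10' is 23280.

23280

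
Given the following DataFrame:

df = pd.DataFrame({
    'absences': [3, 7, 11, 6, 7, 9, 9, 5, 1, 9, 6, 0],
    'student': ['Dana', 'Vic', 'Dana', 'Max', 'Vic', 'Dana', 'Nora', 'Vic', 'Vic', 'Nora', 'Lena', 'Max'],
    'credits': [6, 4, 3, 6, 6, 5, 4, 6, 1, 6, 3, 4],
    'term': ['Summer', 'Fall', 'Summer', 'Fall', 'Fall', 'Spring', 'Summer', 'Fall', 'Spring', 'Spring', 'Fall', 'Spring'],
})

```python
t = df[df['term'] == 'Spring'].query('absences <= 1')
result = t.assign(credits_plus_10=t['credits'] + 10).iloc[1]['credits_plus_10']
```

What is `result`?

14

filter rows where term == 'Spring':
    absences student  credits    term
5          9    Dana        5  Spring
8          1     Vic        1  Spring
9          9    Nora        6  Spring
11         0     Max        4  Spring
filter rows where absences <= 1:
    absences student  credits    term
8          1     Vic        1  Spring
11         0     Max        4  Spring
add column credits_plus_10 = t['credits'] + 10:
    absences student  credits    term  credits_plus_10
8          1     Vic        1  Spring               11
11         0     Max        4  Spring               14
Then the value at position 1, column 'credits_plus_10': 14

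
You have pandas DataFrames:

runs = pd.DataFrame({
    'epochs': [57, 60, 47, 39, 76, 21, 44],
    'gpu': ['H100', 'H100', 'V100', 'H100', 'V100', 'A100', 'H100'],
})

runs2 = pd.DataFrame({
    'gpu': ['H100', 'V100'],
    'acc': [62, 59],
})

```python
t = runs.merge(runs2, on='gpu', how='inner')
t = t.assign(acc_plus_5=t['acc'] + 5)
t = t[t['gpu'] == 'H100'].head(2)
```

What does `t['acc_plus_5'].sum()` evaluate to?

merge on 'gpu' (how='inner') → 6 rows:
   epochs   gpu  acc
0      57  H100   62
1      60  H100   62
2      47  V100   59
3      39  H100   62
4      76  V100   59
5      44  H100   62
add column acc_plus_5 = t['acc'] + 5:
   epochs   gpu  acc  acc_plus_5
0      57  H100   62          67
1      60  H100   62          67
2      47  V100   59          64
3      39  H100   62          67
4      76  V100   59          64
5      44  H100   62          67
filter rows where gpu == 'H100':
   epochs   gpu  acc  acc_plus_5
0      57  H100   62          67
1      60  H100   62          67
3      39  H100   62          67
5      44  H100   62          67
take first 2 rows:
   epochs   gpu  acc  acc_plus_5
0      57  H100   62          67
1      60  H100   62          67

134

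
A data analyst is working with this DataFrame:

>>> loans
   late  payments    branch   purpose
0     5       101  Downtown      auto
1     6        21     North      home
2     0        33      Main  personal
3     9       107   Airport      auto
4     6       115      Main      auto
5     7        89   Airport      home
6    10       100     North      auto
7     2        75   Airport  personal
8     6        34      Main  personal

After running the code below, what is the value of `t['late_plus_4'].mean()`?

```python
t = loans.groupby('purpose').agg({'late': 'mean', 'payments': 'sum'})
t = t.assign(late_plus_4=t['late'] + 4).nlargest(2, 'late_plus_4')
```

11.0

group by purpose: mean(late), sum(payments):
              late  payments
purpose                     
auto      7.500000       423
home      6.500000       110
personal  2.666667       142
add column late_plus_4 = t['late'] + 4:
              late  payments  late_plus_4
purpose                                  
auto      7.500000       423    11.500000
home      6.500000       110    10.500000
personal  2.666667       142     6.666667
take 2 rows with largest late_plus_4:
         late  payments  late_plus_4
purpose                             
auto      7.5       423         11.5
home      6.5       110         10.5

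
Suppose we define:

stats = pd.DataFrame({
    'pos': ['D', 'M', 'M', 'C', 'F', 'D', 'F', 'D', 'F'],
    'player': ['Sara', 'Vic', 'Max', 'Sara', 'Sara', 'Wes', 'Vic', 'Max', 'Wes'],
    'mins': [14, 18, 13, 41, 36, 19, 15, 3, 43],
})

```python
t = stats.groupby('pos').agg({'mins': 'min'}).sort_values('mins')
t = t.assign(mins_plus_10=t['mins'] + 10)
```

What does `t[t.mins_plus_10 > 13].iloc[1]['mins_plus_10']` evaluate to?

25

group by pos, min of mins:
     mins
pos      
C      41
D       3
F      15
M      13
sort by mins:
     mins
pos      
D       3
M      13
F      15
C      41
add column mins_plus_10 = t['mins'] + 10:
     mins  mins_plus_10
pos                    
D       3            13
M      13            23
F      15            25
C      41            51
filter rows where mins_plus_10 > 13:
     mins  mins_plus_10
pos                    
M      13            23
F      15            25
C      41            51
Finally, value at position 1, column 'mins_plus_10' = 25.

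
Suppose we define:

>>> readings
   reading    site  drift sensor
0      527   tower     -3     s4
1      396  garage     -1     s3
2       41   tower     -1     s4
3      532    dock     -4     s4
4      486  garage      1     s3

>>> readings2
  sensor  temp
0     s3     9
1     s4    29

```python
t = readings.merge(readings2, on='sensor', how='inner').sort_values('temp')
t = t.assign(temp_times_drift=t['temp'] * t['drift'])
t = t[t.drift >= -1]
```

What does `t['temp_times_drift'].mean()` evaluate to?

-9.66666666667

merge on 'sensor' (how='inner') → 5 rows:
   reading    site  drift sensor  temp
0      527   tower     -3     s4    29
1      396  garage     -1     s3     9
2       41   tower     -1     s4    29
3      532    dock     -4     s4    29
4      486  garage      1     s3     9
sort by temp:
   reading    site  drift sensor  temp
1      396  garage     -1     s3     9
4      486  garage      1     s3     9
0      527   tower     -3     s4    29
2       41   tower     -1     s4    29
3      532    dock     -4     s4    29
add column temp_times_drift = t['temp'] * t['drift']:
   reading    site  drift sensor  temp  temp_times_drift
1      396  garage     -1     s3     9                -9
4      486  garage      1     s3     9                 9
0      527   tower     -3     s4    29               -87
2       41   tower     -1     s4    29               -29
3      532    dock     -4     s4    29              -116
filter rows where drift >= -1:
   reading    site  drift sensor  temp  temp_times_drift
1      396  garage     -1     s3     9                -9
4      486  garage      1     s3     9                 9
2       41   tower     -1     s4    29               -29
Hence -9.66666666667.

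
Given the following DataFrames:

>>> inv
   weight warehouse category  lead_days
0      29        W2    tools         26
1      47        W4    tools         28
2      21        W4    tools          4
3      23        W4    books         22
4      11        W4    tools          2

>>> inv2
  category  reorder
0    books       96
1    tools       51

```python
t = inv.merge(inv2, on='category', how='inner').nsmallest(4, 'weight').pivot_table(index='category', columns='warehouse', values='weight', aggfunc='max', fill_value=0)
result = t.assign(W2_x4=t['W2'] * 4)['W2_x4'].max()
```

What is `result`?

merge on 'category' (how='inner') → 5 rows:
   weight warehouse category  lead_days  reorder
0      29        W2    tools         26       51
1      47        W4    tools         28       51
2      21        W4    tools          4       51
3      23        W4    books         22       96
4      11        W4    tools          2       51
take 4 rows with smallest weight:
   weight warehouse category  lead_days  reorder
4      11        W4    tools          2       51
2      21        W4    tools          4       51
3      23        W4    books         22       96
0      29        W2    tools         26       51
pivot: rows=category, cols=warehouse, max(weight):
warehouse  W2  W4
category         
books       0  23
tools      29  21
add column W2_x4 = t['W2'] * 4:
warehouse  W2  W4  W2_x4
category                
books       0  23      0
tools      29  21    116

116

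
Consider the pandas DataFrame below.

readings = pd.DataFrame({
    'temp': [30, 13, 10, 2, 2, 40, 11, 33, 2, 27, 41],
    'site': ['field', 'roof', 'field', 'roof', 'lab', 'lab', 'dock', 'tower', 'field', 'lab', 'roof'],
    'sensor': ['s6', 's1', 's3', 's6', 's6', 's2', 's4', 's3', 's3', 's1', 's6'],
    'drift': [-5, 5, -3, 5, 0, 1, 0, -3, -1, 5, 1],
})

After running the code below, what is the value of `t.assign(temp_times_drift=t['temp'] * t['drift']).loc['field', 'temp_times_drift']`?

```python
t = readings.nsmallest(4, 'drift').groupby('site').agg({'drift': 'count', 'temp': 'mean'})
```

take 4 rows with smallest drift:
   temp   site sensor  drift
0    30  field     s6     -5
2    10  field     s3     -3
7    33  tower     s3     -3
8     2  field     s3     -1
group by site: count(drift), mean(temp):
       drift  temp
site              
field      3  14.0
tower      1  33.0
add column temp_times_drift = t['temp'] * t['drift']:
       drift  temp  temp_times_drift
site                                
field      3  14.0              42.0
tower      1  33.0              33.0
So loc['field', 'temp_times_drift'] = 42.0.

42.0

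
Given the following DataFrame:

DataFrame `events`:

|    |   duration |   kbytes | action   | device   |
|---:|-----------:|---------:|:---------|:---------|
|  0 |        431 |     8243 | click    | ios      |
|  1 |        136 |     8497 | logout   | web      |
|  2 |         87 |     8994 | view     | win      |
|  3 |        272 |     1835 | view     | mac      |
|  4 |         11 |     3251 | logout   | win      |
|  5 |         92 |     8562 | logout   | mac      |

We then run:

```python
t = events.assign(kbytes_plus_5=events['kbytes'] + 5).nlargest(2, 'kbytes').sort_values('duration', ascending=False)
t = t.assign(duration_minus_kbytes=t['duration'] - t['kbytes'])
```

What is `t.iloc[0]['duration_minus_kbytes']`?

-8470

add column kbytes_plus_5 = events['kbytes'] + 5:
   duration  kbytes  action device  kbytes_plus_5
0       431    8243   click    ios           8248
1       136    8497  logout    web           8502
2        87    8994    view    win           8999
3       272    1835    view    mac           1840
4        11    3251  logout    win           3256
5        92    8562  logout    mac           8567
take 2 rows with largest kbytes:
   duration  kbytes  action device  kbytes_plus_5
2        87    8994    view    win           8999
5        92    8562  logout    mac           8567
sort by duration descending:
   duration  kbytes  action device  kbytes_plus_5
5        92    8562  logout    mac           8567
2        87    8994    view    win           8999
add column duration_minus_kbytes = t['duration'] - t['kbytes']:
   duration  kbytes  action device  kbytes_plus_5  duration_minus_kbytes
5        92    8562  logout    mac           8567                  -8470
2        87    8994    view    win           8999                  -8907
Taking the value at position 0, column 'duration_minus_kbytes' gives -8470.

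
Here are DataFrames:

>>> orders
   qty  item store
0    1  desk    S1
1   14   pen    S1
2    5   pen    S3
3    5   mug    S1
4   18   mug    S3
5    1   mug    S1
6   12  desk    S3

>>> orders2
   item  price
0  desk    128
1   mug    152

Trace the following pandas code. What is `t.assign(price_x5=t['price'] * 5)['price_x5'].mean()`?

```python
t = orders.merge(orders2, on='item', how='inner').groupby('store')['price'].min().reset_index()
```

640.0

merge on 'item' (how='inner') → 5 rows:
   qty  item store  price
0    1  desk    S1    128
1    5   mug    S1    152
2   18   mug    S3    152
3    1   mug    S1    152
4   12  desk    S3    128
group by store, min of price:
store
S1    128
S3    128
Name: price, dtype: int64
reset_index():
  store  price
0    S1    128
1    S3    128
add column price_x5 = t['price'] * 5:
  store  price  price_x5
0    S1    128       640
1    S3    128       640
mean of column 'price_x5' → 640.0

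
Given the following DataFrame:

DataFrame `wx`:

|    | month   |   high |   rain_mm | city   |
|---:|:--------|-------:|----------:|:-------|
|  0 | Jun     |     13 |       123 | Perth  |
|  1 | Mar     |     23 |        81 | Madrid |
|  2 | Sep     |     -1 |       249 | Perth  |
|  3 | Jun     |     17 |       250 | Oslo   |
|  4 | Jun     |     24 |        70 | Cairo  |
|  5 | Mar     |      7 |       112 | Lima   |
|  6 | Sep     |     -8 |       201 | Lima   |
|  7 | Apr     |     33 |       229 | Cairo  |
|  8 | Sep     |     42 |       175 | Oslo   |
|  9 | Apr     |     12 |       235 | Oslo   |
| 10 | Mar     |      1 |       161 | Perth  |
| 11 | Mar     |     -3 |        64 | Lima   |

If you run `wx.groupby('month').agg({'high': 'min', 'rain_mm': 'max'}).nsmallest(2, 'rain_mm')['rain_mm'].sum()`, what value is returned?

group by month: min(high), max(rain_mm):
       high  rain_mm
month               
Apr      12      235
Jun      13      250
Mar      -3      161
Sep      -8      249
take 2 rows with smallest rain_mm:
       high  rain_mm
month               
Mar      -3      161
Apr      12      235

396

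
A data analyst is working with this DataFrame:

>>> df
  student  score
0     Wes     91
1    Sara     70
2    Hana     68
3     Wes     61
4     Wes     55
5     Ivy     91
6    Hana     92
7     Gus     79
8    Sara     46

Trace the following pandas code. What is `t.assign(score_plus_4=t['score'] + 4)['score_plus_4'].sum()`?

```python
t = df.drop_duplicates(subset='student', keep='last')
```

drop duplicate student (keep=last):
  student  score
4     Wes     55
5     Ivy     91
6    Hana     92
7     Gus     79
8    Sara     46
add column score_plus_4 = t['score'] + 4:
  student  score  score_plus_4
4     Wes     55            59
5     Ivy     91            95
6    Hana     92            96
7     Gus     79            83
8    Sara     46            50
The sum of column 'score_plus_4' is 383.

383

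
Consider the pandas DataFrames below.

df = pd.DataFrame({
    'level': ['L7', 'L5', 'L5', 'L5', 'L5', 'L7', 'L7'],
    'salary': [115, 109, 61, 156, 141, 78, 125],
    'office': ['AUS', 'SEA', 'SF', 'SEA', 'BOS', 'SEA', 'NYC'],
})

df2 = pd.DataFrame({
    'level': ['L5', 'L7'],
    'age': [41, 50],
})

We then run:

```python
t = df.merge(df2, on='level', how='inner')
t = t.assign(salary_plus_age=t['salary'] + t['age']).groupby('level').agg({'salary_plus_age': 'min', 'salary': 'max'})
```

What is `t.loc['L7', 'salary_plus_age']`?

128

merge on 'level' (how='inner') → 7 rows:
  level  salary office  age
0    L7     115    AUS   50
1    L5     109    SEA   41
2    L5      61     SF   41
3    L5     156    SEA   41
4    L5     141    BOS   41
5    L7      78    SEA   50
6    L7     125    NYC   50
add column salary_plus_age = t['salary'] + t['age']:
  level  salary office  age  salary_plus_age
0    L7     115    AUS   50              165
1    L5     109    SEA   41              150
2    L5      61     SF   41              102
3    L5     156    SEA   41              197
4    L5     141    BOS   41              182
5    L7      78    SEA   50              128
6    L7     125    NYC   50              175
group by level: min(salary_plus_age), max(salary):
       salary_plus_age  salary
level                         
L5                 102     156
L7                 128     125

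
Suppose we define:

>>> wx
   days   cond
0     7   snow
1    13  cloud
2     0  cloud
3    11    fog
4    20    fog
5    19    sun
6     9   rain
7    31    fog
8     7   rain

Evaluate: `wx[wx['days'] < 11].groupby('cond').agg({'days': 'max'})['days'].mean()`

filter rows where days < 11:
   days   cond
0     7   snow
2     0  cloud
6     9   rain
8     7   rain
group by cond, max of days:
       days
cond       
cloud     0
rain      9
snow      7
The mean of column 'days' is 5.33333333333.

5.33333333333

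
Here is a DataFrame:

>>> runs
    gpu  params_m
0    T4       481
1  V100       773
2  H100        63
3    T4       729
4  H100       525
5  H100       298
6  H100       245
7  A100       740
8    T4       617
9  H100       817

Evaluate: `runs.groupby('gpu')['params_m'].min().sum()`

2057

group by gpu, min of params_m:
gpu
A100    740
H100     63
T4      481
V100    773
Name: params_m, dtype: int64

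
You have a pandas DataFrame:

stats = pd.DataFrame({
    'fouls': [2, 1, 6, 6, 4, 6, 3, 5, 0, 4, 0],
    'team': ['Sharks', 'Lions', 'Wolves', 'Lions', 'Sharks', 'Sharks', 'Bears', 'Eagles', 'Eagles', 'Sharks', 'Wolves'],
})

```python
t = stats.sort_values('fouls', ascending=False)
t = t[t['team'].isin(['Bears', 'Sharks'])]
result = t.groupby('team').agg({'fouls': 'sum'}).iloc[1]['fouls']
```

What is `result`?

sort by fouls descending:
    fouls    team
2       6  Wolves
3       6   Lions
5       6  Sharks
7       5  Eagles
4       4  Sharks
9       4  Sharks
6       3   Bears
0       2  Sharks
1       1   Lions
8       0  Eagles
10      0  Wolves
filter rows where team in ['Bears', 'Sharks']:
   fouls    team
5      6  Sharks
4      4  Sharks
9      4  Sharks
6      3   Bears
0      2  Sharks
group by team, sum of fouls:
        fouls
team         
Bears       3
Sharks     16
Reading off the value at position 1, column 'fouls', we get 16.

16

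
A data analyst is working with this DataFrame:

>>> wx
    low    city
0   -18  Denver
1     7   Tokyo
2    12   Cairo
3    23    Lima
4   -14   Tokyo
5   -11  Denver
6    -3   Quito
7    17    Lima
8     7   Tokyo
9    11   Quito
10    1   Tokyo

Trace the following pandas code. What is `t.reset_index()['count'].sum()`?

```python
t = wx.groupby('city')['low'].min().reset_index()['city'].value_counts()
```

5

group by city, min of low:
city
Cairo     12
Denver   -18
Lima      17
Quito     -3
Tokyo    -14
Name: low, dtype: int64
reset_index():
     city  low
0   Cairo   12
1  Denver  -18
2    Lima   17
3   Quito   -3
4   Tokyo  -14
value_counts of city:
city
Cairo     1
Denver    1
Lima      1
Quito     1
Tokyo     1
Name: count, dtype: int64
reset_index():
     city  count
0   Cairo      1
1  Denver      1
2    Lima      1
3   Quito      1
4   Tokyo      1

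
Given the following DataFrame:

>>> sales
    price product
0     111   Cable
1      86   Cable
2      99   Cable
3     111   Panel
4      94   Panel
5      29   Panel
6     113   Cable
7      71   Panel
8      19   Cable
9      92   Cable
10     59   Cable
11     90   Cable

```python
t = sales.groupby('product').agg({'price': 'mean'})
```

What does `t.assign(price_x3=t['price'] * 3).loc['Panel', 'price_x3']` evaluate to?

group by product, mean of price:
          price
product        
Cable    83.625
Panel    76.250
add column price_x3 = t['price'] * 3:
          price  price_x3
product                  
Cable    83.625   250.875
Panel    76.250   228.750

228.75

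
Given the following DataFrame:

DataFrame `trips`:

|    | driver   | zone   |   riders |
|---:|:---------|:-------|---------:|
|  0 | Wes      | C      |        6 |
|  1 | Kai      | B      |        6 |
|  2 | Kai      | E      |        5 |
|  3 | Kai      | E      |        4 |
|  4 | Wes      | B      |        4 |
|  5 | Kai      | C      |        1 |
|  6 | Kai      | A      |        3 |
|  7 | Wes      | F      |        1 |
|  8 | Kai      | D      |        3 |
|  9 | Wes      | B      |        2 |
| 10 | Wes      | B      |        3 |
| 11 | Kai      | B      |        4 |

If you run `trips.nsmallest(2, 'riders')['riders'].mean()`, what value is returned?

take 2 rows with smallest riders:
  driver zone  riders
5    Kai    C       1
7    Wes    F       1
Hence 1.0.

1.0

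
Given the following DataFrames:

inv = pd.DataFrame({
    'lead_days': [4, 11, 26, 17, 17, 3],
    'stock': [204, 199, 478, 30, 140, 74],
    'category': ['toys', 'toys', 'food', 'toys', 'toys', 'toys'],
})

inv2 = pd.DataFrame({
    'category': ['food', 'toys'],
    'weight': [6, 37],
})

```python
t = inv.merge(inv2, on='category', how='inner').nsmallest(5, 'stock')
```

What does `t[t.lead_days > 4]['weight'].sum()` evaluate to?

111

merge on 'category' (how='inner') → 6 rows:
   lead_days  stock category  weight
0          4    204     toys      37
1         11    199     toys      37
2         26    478     food       6
3         17     30     toys      37
4         17    140     toys      37
5          3     74     toys      37
take 5 rows with smallest stock:
   lead_days  stock category  weight
3         17     30     toys      37
5          3     74     toys      37
4         17    140     toys      37
1         11    199     toys      37
0          4    204     toys      37
filter rows where lead_days > 4:
   lead_days  stock category  weight
3         17     30     toys      37
4         17    140     toys      37
1         11    199     toys      37
Hence 111.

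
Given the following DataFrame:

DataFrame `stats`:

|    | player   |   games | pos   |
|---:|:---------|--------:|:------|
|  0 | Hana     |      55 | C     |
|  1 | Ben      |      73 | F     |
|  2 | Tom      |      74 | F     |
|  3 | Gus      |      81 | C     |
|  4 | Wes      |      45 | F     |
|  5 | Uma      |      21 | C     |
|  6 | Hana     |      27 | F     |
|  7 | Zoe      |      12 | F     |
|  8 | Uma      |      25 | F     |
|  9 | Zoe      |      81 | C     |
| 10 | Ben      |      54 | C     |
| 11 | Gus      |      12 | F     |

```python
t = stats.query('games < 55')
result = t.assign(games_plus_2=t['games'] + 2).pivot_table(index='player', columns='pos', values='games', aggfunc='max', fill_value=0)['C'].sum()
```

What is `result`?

75

filter rows where games < 55:
   player  games pos
4     Wes     45   F
5     Uma     21   C
6    Hana     27   F
7     Zoe     12   F
8     Uma     25   F
10    Ben     54   C
11    Gus     12   F
add column games_plus_2 = t['games'] + 2:
   player  games pos  games_plus_2
4     Wes     45   F            47
5     Uma     21   C            23
6    Hana     27   F            29
7     Zoe     12   F            14
8     Uma     25   F            27
10    Ben     54   C            56
11    Gus     12   F            14
pivot: rows=player, cols=pos, max(games):
pos      C   F
player        
Ben     54   0
Gus      0  12
Hana     0  27
Uma     21  25
Wes      0  45
Zoe      0  12
Reading off the sum of column 'C', we get 75.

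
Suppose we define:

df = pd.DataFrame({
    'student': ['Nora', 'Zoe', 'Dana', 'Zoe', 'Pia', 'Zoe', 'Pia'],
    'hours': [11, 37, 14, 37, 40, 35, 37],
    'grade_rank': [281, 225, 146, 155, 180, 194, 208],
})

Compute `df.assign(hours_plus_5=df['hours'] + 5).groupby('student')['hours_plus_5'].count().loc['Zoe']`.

add column hours_plus_5 = df['hours'] + 5:
  student  hours  grade_rank  hours_plus_5
0    Nora     11         281            16
1     Zoe     37         225            42
2    Dana     14         146            19
3     Zoe     37         155            42
4     Pia     40         180            45
5     Zoe     35         194            40
6     Pia     37         208            42
group by student, count of hours_plus_5:
student
Dana    1
Nora    1
Pia     2
Zoe     3
Name: hours_plus_5, dtype: int64
So loc['Zoe'] = 3.

3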